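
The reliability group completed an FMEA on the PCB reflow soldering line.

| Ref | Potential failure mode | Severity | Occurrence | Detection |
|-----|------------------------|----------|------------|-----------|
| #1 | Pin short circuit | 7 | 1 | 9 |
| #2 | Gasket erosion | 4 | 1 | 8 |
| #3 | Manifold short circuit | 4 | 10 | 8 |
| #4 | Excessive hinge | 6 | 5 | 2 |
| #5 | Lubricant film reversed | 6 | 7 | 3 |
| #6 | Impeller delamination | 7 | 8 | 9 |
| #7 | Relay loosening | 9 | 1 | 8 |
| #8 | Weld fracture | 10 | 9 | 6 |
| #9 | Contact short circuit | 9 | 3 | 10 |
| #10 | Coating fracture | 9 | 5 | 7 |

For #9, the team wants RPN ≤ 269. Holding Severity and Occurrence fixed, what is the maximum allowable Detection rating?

9

#9: S=9, O=3, D=10 → current RPN = 270.
Fixed product = 27. Need 27 × D ≤ 269, so D ≤ 269/27 = 9.96.
Maximum integer Detection rating = 9 (gives RPN 243; D=10 would give 270 > 269).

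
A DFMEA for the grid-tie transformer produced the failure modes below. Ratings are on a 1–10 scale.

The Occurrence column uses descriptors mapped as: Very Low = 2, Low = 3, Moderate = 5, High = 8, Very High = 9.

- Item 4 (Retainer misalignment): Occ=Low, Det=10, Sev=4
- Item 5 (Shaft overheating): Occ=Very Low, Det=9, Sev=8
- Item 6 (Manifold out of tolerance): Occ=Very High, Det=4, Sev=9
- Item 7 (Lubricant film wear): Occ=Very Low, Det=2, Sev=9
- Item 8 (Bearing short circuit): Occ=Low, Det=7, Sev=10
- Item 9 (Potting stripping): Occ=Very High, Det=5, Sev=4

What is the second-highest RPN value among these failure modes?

RPN = Severity × Occurrence × Detection:
  Item 4: 4 × 3 × 10 = 120
  Item 5: 8 × 2 × 9 = 144
  Item 6: 9 × 9 × 4 = 324
  Item 7: 9 × 2 × 2 = 36
  Item 8: 10 × 3 × 7 = 210
  Item 9: 4 × 9 × 5 = 180
Sorted descending: 324, 210, 180, 144, 120, 36.
The second-highest RPN is 210 (Item 8).

210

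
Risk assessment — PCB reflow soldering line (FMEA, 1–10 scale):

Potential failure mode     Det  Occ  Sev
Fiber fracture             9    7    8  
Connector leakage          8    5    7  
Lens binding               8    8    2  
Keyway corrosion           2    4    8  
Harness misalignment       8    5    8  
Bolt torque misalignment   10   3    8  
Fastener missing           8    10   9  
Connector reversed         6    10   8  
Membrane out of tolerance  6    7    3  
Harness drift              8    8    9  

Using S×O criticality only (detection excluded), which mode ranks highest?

Criticality = Severity × Occurrence:
  Fiber fracture: 8 × 7 = 56
  Connector leakage: 7 × 5 = 35
  Lens binding: 2 × 8 = 16
  Keyway corrosion: 8 × 4 = 32
  Harness misalignment: 8 × 5 = 40
  Bolt torque misalignment: 8 × 3 = 24
  Fastener missing: 9 × 10 = 90
  Connector reversed: 8 × 10 = 80
  Membrane out of tolerance: 3 × 7 = 21
  Harness drift: 9 × 8 = 72
Highest criticality is 90 → Fastener missing.

Fastener missing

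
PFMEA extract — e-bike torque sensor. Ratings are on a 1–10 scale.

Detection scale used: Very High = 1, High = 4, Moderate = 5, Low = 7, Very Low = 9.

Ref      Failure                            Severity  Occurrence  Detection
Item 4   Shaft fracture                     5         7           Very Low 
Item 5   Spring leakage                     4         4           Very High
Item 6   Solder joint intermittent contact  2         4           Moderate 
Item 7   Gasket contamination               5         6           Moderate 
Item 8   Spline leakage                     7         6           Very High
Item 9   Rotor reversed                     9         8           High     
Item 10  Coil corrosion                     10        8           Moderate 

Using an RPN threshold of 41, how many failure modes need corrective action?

5

RPN = Severity × Occurrence × Detection:
  Item 4: 5 × 7 × 9 = 315
  Item 5: 4 × 4 × 1 = 16
  Item 6: 2 × 4 × 5 = 40
  Item 7: 5 × 6 × 5 = 150
  Item 8: 7 × 6 × 1 = 42
  Item 9: 9 × 8 × 4 = 288
  Item 10: 10 × 8 × 5 = 400
Modes with RPN ≥ 41: Item 4 (315), Item 7 (150), Item 8 (42), Item 9 (288), Item 10 (400) → 5.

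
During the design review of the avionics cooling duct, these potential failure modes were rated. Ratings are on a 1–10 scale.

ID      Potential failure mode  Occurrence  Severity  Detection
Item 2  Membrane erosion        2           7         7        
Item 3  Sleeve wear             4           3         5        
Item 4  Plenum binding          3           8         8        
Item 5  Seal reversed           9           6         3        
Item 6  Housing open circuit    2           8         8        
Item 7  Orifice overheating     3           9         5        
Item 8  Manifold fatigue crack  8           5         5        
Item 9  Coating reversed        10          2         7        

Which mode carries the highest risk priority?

Item 8

RPN = Severity × Occurrence × Detection:
  Item 2: 7 × 2 × 7 = 98
  Item 3: 3 × 4 × 5 = 60
  Item 4: 8 × 3 × 8 = 192
  Item 5: 6 × 9 × 3 = 162
  Item 6: 8 × 2 × 8 = 128
  Item 7: 9 × 3 × 5 = 135
  Item 8: 5 × 8 × 5 = 200
  Item 9: 2 × 10 × 7 = 140
Highest RPN is 200 → Item 8.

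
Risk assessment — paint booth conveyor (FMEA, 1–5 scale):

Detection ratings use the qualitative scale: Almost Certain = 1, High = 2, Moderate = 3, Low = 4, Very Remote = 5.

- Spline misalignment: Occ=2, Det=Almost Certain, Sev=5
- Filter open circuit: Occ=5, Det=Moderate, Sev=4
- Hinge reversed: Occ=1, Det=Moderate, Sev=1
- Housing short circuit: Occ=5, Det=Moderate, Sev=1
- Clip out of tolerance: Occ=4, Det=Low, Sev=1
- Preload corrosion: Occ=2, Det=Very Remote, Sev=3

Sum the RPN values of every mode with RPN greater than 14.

RPN = Severity × Occurrence × Detection:
  Spline misalignment: 5 × 2 × 1 = 10
  Filter open circuit: 4 × 5 × 3 = 60
  Hinge reversed: 1 × 1 × 3 = 3
  Housing short circuit: 1 × 5 × 3 = 15
  Clip out of tolerance: 1 × 4 × 4 = 16
  Preload corrosion: 3 × 2 × 5 = 30
RPN > 14: Filter open circuit (60), Housing short circuit (15), Clip out of tolerance (16), Preload corrosion (30).
Sum: 60 + 15 + 16 + 30 = 121.

121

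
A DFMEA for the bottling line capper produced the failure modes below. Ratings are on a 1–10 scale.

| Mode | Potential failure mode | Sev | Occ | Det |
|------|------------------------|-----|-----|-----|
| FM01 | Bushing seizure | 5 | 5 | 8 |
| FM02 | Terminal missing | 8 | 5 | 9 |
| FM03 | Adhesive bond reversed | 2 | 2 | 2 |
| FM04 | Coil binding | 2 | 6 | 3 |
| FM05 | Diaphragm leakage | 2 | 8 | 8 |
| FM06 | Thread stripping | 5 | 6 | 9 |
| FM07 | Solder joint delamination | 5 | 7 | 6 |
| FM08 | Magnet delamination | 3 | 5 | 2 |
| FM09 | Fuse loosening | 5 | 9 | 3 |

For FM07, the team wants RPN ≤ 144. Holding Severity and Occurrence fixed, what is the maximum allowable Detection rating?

4

FM07: S=5, O=7, D=6 → current RPN = 210.
Fixed product = 35. Need 35 × D ≤ 144, so D ≤ 144/35 = 4.11.
Maximum integer Detection rating = 4 (gives RPN 140; D=5 would give 175 > 144).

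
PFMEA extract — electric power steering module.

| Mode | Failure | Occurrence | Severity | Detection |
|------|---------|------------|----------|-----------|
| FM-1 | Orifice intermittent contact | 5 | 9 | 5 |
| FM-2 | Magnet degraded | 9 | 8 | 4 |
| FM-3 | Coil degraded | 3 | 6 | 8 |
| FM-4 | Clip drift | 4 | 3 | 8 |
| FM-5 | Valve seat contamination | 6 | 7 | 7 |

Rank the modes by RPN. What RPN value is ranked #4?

144

RPN = Severity × Occurrence × Detection:
  FM-1: 9 × 5 × 5 = 225
  FM-2: 8 × 9 × 4 = 288
  FM-3: 6 × 3 × 8 = 144
  FM-4: 3 × 4 × 8 = 96
  FM-5: 7 × 6 × 7 = 294
Sorted descending: 294, 288, 225, 144, 96.
The fourth-highest RPN is 144 (FM-3).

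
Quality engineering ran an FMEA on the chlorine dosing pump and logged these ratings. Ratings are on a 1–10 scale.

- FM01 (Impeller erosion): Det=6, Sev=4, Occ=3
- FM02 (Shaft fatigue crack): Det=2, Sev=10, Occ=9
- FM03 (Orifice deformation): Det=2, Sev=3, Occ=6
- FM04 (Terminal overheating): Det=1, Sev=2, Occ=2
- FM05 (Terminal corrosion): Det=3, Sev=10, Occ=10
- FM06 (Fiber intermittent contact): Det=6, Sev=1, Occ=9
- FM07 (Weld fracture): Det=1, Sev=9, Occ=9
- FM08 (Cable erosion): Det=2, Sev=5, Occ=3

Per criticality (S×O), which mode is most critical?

Criticality = Severity × Occurrence:
  FM01: 4 × 3 = 12
  FM02: 10 × 9 = 90
  FM03: 3 × 6 = 18
  FM04: 2 × 2 = 4
  FM05: 10 × 10 = 100
  FM06: 1 × 9 = 9
  FM07: 9 × 9 = 81
  FM08: 5 × 3 = 15
Highest criticality is 100 → FM05.

FM05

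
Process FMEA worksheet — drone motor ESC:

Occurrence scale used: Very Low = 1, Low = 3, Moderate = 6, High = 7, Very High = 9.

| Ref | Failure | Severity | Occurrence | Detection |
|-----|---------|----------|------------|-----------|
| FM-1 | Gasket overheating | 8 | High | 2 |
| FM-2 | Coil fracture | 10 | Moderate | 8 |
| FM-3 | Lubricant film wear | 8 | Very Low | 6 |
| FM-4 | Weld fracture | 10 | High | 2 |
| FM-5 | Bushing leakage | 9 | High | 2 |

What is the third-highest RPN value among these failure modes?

126

RPN = Severity × Occurrence × Detection:
  FM-1: 8 × 7 × 2 = 112
  FM-2: 10 × 6 × 8 = 480
  FM-3: 8 × 1 × 6 = 48
  FM-4: 10 × 7 × 2 = 140
  FM-5: 9 × 7 × 2 = 126
Sorted descending: 480, 140, 126, 112, 48.
The third-highest RPN is 126 (FM-5).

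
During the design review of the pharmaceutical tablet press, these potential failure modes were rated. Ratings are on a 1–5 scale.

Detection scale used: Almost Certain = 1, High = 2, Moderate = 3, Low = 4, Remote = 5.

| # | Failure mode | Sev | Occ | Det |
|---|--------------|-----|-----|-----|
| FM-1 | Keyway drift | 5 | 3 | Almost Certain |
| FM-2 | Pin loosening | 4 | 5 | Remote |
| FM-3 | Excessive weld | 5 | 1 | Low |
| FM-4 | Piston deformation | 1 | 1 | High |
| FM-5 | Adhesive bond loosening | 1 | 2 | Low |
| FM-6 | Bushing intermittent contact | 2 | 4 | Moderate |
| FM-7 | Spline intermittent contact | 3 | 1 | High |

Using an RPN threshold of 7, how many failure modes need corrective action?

5

RPN = Severity × Occurrence × Detection:
  FM-1: 5 × 3 × 1 = 15
  FM-2: 4 × 5 × 5 = 100
  FM-3: 5 × 1 × 4 = 20
  FM-4: 1 × 1 × 2 = 2
  FM-5: 1 × 2 × 4 = 8
  FM-6: 2 × 4 × 3 = 24
  FM-7: 3 × 1 × 2 = 6
Modes with RPN ≥ 7: FM-1 (15), FM-2 (100), FM-3 (20), FM-5 (8), FM-6 (24) → 5.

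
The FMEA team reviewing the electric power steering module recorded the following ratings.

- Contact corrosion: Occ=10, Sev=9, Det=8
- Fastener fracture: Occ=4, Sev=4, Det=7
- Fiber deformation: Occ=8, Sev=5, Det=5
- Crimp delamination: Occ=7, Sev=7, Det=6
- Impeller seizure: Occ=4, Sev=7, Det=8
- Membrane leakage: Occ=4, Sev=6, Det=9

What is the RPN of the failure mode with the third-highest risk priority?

224

RPN = Severity × Occurrence × Detection:
  Contact corrosion: 9 × 10 × 8 = 720
  Fastener fracture: 4 × 4 × 7 = 112
  Fiber deformation: 5 × 8 × 5 = 200
  Crimp delamination: 7 × 7 × 6 = 294
  Impeller seizure: 7 × 4 × 8 = 224
  Membrane leakage: 6 × 4 × 9 = 216
Sorted descending: 720, 294, 224, 216, 200, 112.
The third-highest RPN is 224 (Impeller seizure).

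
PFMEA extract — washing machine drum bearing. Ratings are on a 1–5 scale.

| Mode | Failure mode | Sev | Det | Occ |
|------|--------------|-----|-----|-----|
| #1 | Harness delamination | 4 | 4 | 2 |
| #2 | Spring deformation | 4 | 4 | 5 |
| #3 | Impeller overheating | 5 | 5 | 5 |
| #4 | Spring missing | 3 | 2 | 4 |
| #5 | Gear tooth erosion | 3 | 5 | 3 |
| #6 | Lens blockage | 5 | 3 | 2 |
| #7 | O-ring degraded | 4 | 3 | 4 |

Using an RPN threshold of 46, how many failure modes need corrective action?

RPN = Severity × Occurrence × Detection:
  #1: 4 × 2 × 4 = 32
  #2: 4 × 5 × 4 = 80
  #3: 5 × 5 × 5 = 125
  #4: 3 × 4 × 2 = 24
  #5: 3 × 3 × 5 = 45
  #6: 5 × 2 × 3 = 30
  #7: 4 × 4 × 3 = 48
Modes with RPN ≥ 46: #2 (80), #3 (125), #7 (48) → 3.

3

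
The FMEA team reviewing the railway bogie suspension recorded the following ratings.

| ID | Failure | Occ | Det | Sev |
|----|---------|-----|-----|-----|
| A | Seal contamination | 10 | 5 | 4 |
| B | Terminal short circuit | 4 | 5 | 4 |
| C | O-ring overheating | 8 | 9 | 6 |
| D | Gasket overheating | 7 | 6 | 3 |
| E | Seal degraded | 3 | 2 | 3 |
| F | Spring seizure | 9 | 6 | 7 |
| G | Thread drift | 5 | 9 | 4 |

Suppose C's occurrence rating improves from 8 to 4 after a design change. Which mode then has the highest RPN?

F

RPN = Severity × Occurrence × Detection:
  A: 4 × 10 × 5 = 200
  B: 4 × 4 × 5 = 80
  C: 6 × 8 × 9 = 432
  D: 3 × 7 × 6 = 126
  E: 3 × 3 × 2 = 18
  F: 7 × 9 × 6 = 378
  G: 4 × 5 × 9 = 180
After action: C → 6 × 4 × 9 = 216.
Revised RPNs: F=378, C=216, A=200, G=180, D=126, B=80, E=18.
Highest is now F (378).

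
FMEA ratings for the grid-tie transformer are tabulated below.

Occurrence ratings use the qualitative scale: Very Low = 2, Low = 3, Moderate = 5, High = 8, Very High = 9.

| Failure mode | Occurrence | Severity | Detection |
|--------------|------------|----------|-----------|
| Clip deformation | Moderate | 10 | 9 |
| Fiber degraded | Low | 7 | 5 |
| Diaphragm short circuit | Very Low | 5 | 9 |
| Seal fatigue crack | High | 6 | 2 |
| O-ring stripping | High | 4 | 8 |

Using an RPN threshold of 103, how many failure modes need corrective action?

RPN = Severity × Occurrence × Detection:
  Clip deformation: 10 × 5 × 9 = 450
  Fiber degraded: 7 × 3 × 5 = 105
  Diaphragm short circuit: 5 × 2 × 9 = 90
  Seal fatigue crack: 6 × 8 × 2 = 96
  O-ring stripping: 4 × 8 × 8 = 256
Modes with RPN ≥ 103: Clip deformation (450), Fiber degraded (105), O-ring stripping (256) → 3.

3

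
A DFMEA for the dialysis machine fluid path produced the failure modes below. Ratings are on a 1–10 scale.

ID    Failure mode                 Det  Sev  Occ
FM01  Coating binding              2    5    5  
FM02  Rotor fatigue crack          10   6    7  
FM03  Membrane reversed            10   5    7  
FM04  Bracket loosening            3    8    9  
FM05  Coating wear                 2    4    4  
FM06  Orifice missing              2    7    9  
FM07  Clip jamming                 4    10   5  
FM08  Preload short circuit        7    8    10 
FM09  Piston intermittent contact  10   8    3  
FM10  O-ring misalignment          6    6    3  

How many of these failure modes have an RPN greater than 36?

RPN = Severity × Occurrence × Detection:
  FM01: 5 × 5 × 2 = 50
  FM02: 6 × 7 × 10 = 420
  FM03: 5 × 7 × 10 = 350
  FM04: 8 × 9 × 3 = 216
  FM05: 4 × 4 × 2 = 32
  FM06: 7 × 9 × 2 = 126
  FM07: 10 × 5 × 4 = 200
  FM08: 8 × 10 × 7 = 560
  FM09: 8 × 3 × 10 = 240
  FM10: 6 × 3 × 6 = 108
Modes with RPN > 36: FM01 (50), FM02 (420), FM03 (350), FM04 (216), FM06 (126), FM07 (200), FM08 (560), FM09 (240), FM10 (108) → 9.

9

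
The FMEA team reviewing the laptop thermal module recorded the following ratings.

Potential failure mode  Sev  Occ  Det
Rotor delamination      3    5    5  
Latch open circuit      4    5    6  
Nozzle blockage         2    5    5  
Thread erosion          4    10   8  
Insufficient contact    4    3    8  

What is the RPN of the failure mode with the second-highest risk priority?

120

RPN = Severity × Occurrence × Detection:
  Rotor delamination: 3 × 5 × 5 = 75
  Latch open circuit: 4 × 5 × 6 = 120
  Nozzle blockage: 2 × 5 × 5 = 50
  Thread erosion: 4 × 10 × 8 = 320
  Insufficient contact: 4 × 3 × 8 = 96
Sorted descending: 320, 120, 96, 75, 50.
The second-highest RPN is 120 (Latch open circuit).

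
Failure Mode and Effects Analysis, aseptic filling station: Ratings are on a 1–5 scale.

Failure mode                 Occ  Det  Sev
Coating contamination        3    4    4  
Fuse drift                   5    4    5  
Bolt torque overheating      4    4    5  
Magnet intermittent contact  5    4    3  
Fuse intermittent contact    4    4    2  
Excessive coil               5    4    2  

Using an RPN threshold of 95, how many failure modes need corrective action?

1

RPN = Severity × Occurrence × Detection:
  Coating contamination: 4 × 3 × 4 = 48
  Fuse drift: 5 × 5 × 4 = 100
  Bolt torque overheating: 5 × 4 × 4 = 80
  Magnet intermittent contact: 3 × 5 × 4 = 60
  Fuse intermittent contact: 2 × 4 × 4 = 32
  Excessive coil: 2 × 5 × 4 = 40
Modes with RPN ≥ 95: Fuse drift (100) → 1.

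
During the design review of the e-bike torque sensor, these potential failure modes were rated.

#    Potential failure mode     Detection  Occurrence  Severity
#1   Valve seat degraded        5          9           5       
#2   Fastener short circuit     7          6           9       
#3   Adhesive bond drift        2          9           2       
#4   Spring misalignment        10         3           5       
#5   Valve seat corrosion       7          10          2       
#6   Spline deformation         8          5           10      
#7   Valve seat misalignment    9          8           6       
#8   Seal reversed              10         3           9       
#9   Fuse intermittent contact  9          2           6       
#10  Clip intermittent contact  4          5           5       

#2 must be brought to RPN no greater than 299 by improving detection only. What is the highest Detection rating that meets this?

5

#2: S=9, O=6, D=7 → current RPN = 378.
Fixed product = 54. Need 54 × D ≤ 299, so D ≤ 299/54 = 5.54.
Maximum integer Detection rating = 5 (gives RPN 270; D=6 would give 324 > 299).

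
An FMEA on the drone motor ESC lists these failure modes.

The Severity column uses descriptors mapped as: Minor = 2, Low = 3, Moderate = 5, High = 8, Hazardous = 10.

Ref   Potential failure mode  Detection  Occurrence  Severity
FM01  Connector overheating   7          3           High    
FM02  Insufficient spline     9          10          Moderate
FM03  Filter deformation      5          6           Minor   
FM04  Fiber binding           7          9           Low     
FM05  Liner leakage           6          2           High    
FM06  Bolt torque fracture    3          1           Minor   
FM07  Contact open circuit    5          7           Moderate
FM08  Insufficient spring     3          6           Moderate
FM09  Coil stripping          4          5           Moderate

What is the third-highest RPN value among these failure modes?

175

RPN = Severity × Occurrence × Detection:
  FM01: 8 × 3 × 7 = 168
  FM02: 5 × 10 × 9 = 450
  FM03: 2 × 6 × 5 = 60
  FM04: 3 × 9 × 7 = 189
  FM05: 8 × 2 × 6 = 96
  FM06: 2 × 1 × 3 = 6
  FM07: 5 × 7 × 5 = 175
  FM08: 5 × 6 × 3 = 90
  FM09: 5 × 5 × 4 = 100
Sorted descending: 450, 189, 175, 168, 100, 96, 90, 60, 6.
The third-highest RPN is 175 (FM07).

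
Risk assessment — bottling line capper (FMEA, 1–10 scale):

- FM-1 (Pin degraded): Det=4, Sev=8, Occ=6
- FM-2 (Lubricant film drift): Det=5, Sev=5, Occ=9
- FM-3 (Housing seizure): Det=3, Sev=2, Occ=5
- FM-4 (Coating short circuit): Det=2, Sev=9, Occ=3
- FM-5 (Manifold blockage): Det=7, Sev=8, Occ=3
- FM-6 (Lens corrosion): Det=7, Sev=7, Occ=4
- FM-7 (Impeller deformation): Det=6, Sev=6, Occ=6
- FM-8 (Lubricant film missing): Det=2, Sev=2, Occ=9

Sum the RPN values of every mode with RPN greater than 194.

RPN = Severity × Occurrence × Detection:
  FM-1: 8 × 6 × 4 = 192
  FM-2: 5 × 9 × 5 = 225
  FM-3: 2 × 5 × 3 = 30
  FM-4: 9 × 3 × 2 = 54
  FM-5: 8 × 3 × 7 = 168
  FM-6: 7 × 4 × 7 = 196
  FM-7: 6 × 6 × 6 = 216
  FM-8: 2 × 9 × 2 = 36
RPN > 194: FM-2 (225), FM-6 (196), FM-7 (216).
Sum: 225 + 196 + 216 = 637.

637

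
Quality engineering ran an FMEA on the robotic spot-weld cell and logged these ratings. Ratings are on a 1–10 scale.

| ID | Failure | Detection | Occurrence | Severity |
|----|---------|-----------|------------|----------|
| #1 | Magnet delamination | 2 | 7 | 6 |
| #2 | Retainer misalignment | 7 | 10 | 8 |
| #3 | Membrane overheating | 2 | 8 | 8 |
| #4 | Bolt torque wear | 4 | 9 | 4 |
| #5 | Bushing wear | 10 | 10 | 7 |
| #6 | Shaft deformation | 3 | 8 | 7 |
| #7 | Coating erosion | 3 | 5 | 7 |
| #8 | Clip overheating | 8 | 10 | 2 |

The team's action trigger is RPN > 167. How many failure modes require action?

RPN = Severity × Occurrence × Detection:
  #1: 6 × 7 × 2 = 84
  #2: 8 × 10 × 7 = 560
  #3: 8 × 8 × 2 = 128
  #4: 4 × 9 × 4 = 144
  #5: 7 × 10 × 10 = 700
  #6: 7 × 8 × 3 = 168
  #7: 7 × 5 × 3 = 105
  #8: 2 × 10 × 8 = 160
Modes with RPN > 167: #2 (560), #5 (700), #6 (168) → 3.

3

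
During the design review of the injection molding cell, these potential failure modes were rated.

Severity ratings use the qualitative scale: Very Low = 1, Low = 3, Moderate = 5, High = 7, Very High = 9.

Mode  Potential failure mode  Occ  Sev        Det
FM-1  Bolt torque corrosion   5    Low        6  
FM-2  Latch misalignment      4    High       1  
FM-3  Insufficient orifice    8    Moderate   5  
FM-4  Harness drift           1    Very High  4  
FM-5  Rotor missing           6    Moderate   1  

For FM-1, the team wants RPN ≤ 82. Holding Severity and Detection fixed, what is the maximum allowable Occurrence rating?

FM-1: S=3, O=5, D=6 → current RPN = 90.
Fixed product = 18. Need 18 × O ≤ 82, so O ≤ 82/18 = 4.56.
Maximum integer Occurrence rating = 4 (gives RPN 72; O=5 would give 90 > 82).

4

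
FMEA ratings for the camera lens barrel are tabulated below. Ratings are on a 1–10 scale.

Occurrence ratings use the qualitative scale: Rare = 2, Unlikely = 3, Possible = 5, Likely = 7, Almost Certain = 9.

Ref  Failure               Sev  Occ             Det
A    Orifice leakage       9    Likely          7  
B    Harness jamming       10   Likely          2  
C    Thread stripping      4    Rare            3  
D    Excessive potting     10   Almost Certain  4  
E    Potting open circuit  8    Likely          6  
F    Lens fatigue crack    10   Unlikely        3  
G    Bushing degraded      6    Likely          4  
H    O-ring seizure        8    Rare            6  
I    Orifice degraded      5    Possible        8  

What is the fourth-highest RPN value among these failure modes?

200

RPN = Severity × Occurrence × Detection:
  A: 9 × 7 × 7 = 441
  B: 10 × 7 × 2 = 140
  C: 4 × 2 × 3 = 24
  D: 10 × 9 × 4 = 360
  E: 8 × 7 × 6 = 336
  F: 10 × 3 × 3 = 90
  G: 6 × 7 × 4 = 168
  H: 8 × 2 × 6 = 96
  I: 5 × 5 × 8 = 200
Sorted descending: 441, 360, 336, 200, 168, 140, 96, 90, 24.
The fourth-highest RPN is 200 (I).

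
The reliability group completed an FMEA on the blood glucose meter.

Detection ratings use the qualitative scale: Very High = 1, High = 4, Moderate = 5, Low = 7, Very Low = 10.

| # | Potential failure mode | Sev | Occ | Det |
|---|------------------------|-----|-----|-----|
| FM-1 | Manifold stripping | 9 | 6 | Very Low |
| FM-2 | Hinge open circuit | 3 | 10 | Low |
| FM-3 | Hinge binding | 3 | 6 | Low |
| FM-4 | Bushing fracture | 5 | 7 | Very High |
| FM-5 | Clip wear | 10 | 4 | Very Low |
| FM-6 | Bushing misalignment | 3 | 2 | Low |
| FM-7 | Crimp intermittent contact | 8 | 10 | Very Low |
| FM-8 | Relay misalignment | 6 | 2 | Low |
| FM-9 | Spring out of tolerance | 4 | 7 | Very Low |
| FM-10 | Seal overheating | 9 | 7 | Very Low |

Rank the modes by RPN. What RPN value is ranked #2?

630

RPN = Severity × Occurrence × Detection:
  FM-1: 9 × 6 × 10 = 540
  FM-2: 3 × 10 × 7 = 210
  FM-3: 3 × 6 × 7 = 126
  FM-4: 5 × 7 × 1 = 35
  FM-5: 10 × 4 × 10 = 400
  FM-6: 3 × 2 × 7 = 42
  FM-7: 8 × 10 × 10 = 800
  FM-8: 6 × 2 × 7 = 84
  FM-9: 4 × 7 × 10 = 280
  FM-10: 9 × 7 × 10 = 630
Sorted descending: 800, 630, 540, 400, 280, 210, 126, 84, 42, 35.
The second-highest RPN is 630 (FM-10).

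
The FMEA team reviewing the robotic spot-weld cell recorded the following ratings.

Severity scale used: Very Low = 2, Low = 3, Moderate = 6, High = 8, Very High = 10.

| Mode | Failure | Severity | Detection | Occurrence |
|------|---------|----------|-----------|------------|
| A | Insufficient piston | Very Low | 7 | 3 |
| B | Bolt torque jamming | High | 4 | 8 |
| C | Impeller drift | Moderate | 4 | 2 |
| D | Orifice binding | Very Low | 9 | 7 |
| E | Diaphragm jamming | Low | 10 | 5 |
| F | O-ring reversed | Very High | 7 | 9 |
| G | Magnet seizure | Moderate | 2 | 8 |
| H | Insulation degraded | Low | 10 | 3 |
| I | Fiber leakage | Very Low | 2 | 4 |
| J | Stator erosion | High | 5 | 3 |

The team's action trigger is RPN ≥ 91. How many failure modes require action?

6

RPN = Severity × Occurrence × Detection:
  A: 2 × 3 × 7 = 42
  B: 8 × 8 × 4 = 256
  C: 6 × 2 × 4 = 48
  D: 2 × 7 × 9 = 126
  E: 3 × 5 × 10 = 150
  F: 10 × 9 × 7 = 630
  G: 6 × 8 × 2 = 96
  H: 3 × 3 × 10 = 90
  I: 2 × 4 × 2 = 16
  J: 8 × 3 × 5 = 120
Modes with RPN ≥ 91: B (256), D (126), E (150), F (630), G (96), J (120) → 6.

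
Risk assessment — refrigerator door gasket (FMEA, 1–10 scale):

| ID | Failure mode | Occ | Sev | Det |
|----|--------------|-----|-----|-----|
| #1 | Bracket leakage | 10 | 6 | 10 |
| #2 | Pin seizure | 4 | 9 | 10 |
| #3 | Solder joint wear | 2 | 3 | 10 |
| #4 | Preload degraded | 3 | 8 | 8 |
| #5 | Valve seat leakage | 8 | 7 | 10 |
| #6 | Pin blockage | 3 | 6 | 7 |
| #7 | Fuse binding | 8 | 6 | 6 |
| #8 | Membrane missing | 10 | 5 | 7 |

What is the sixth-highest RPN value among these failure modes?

192

RPN = Severity × Occurrence × Detection:
  #1: 6 × 10 × 10 = 600
  #2: 9 × 4 × 10 = 360
  #3: 3 × 2 × 10 = 60
  #4: 8 × 3 × 8 = 192
  #5: 7 × 8 × 10 = 560
  #6: 6 × 3 × 7 = 126
  #7: 6 × 8 × 6 = 288
  #8: 5 × 10 × 7 = 350
Sorted descending: 600, 560, 360, 350, 288, 192, 126, 60.
The sixth-highest RPN is 192 (#4).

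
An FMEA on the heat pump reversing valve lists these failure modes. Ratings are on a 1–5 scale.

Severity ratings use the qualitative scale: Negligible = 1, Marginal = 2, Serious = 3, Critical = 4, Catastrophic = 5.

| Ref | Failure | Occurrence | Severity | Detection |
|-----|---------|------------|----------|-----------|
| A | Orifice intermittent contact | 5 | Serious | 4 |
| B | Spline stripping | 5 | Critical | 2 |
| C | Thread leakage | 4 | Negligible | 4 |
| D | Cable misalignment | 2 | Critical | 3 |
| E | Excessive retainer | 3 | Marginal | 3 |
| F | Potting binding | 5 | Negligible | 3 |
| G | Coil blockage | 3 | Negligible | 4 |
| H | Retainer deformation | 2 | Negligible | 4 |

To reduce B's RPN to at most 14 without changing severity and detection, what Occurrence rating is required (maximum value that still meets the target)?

B: S=4, O=5, D=2 → current RPN = 40.
Fixed product = 8. Need 8 × O ≤ 14, so O ≤ 14/8 = 1.75.
Maximum integer Occurrence rating = 1 (gives RPN 8; O=2 would give 16 > 14).

1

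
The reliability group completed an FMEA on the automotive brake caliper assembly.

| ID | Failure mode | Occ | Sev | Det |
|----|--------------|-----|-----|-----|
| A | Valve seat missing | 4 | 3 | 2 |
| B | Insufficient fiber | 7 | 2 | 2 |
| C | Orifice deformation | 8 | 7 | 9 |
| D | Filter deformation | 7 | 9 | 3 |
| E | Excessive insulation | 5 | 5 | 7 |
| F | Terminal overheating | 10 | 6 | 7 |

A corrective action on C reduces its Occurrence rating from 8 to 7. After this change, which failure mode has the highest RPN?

RPN = Severity × Occurrence × Detection:
  A: 3 × 4 × 2 = 24
  B: 2 × 7 × 2 = 28
  C: 7 × 8 × 9 = 504
  D: 9 × 7 × 3 = 189
  E: 5 × 5 × 7 = 175
  F: 6 × 10 × 7 = 420
After action: C → 7 × 7 × 9 = 441.
Revised RPNs: C=441, F=420, D=189, E=175, B=28, A=24.
Highest is now C (441).

C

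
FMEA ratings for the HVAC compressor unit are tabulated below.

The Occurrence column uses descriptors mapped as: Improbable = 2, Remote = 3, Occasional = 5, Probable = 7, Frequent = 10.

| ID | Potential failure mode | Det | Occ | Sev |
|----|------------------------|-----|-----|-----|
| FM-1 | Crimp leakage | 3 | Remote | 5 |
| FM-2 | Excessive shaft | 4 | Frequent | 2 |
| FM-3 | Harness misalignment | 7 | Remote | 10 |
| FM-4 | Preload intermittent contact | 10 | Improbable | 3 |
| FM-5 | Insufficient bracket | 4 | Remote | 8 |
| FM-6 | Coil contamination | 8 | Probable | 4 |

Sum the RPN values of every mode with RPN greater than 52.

RPN = Severity × Occurrence × Detection:
  FM-1: 5 × 3 × 3 = 45
  FM-2: 2 × 10 × 4 = 80
  FM-3: 10 × 3 × 7 = 210
  FM-4: 3 × 2 × 10 = 60
  FM-5: 8 × 3 × 4 = 96
  FM-6: 4 × 7 × 8 = 224
RPN > 52: FM-2 (80), FM-3 (210), FM-4 (60), FM-5 (96), FM-6 (224).
Sum: 80 + 210 + 60 + 96 + 224 = 670.

670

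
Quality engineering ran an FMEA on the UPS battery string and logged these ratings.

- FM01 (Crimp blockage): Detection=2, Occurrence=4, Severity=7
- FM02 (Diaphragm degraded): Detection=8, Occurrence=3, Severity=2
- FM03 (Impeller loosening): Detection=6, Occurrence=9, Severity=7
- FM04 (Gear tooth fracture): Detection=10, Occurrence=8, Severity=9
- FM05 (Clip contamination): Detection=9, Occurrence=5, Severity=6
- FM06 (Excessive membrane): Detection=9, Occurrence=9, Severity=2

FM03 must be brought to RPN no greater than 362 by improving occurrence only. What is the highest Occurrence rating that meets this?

FM03: S=7, O=9, D=6 → current RPN = 378.
Fixed product = 42. Need 42 × O ≤ 362, so O ≤ 362/42 = 8.62.
Maximum integer Occurrence rating = 8 (gives RPN 336; O=9 would give 378 > 362).

8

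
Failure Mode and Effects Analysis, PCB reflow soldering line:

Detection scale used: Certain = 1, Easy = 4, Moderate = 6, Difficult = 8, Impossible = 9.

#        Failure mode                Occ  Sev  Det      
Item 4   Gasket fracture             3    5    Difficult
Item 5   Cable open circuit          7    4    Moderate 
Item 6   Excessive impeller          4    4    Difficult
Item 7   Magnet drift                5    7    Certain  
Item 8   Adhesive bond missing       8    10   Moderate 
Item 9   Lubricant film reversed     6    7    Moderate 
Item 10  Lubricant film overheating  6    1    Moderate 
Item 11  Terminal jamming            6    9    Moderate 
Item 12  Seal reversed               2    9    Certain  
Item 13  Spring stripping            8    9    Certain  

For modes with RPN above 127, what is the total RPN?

1352

RPN = Severity × Occurrence × Detection:
  Item 4: 5 × 3 × 8 = 120
  Item 5: 4 × 7 × 6 = 168
  Item 6: 4 × 4 × 8 = 128
  Item 7: 7 × 5 × 1 = 35
  Item 8: 10 × 8 × 6 = 480
  Item 9: 7 × 6 × 6 = 252
  Item 10: 1 × 6 × 6 = 36
  Item 11: 9 × 6 × 6 = 324
  Item 12: 9 × 2 × 1 = 18
  Item 13: 9 × 8 × 1 = 72
RPN > 127: Item 5 (168), Item 6 (128), Item 8 (480), Item 9 (252), Item 11 (324).
Sum: 168 + 128 + 480 + 252 + 324 = 1352.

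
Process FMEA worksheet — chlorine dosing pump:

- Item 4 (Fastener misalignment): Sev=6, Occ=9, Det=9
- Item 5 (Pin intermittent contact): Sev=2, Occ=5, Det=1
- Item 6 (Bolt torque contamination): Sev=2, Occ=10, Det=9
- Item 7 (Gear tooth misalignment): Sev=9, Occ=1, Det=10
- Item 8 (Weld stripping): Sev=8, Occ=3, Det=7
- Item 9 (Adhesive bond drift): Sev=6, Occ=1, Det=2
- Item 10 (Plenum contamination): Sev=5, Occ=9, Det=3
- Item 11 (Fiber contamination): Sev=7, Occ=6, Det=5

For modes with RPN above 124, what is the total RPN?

RPN = Severity × Occurrence × Detection:
  Item 4: 6 × 9 × 9 = 486
  Item 5: 2 × 5 × 1 = 10
  Item 6: 2 × 10 × 9 = 180
  Item 7: 9 × 1 × 10 = 90
  Item 8: 8 × 3 × 7 = 168
  Item 9: 6 × 1 × 2 = 12
  Item 10: 5 × 9 × 3 = 135
  Item 11: 7 × 6 × 5 = 210
RPN > 124: Item 4 (486), Item 6 (180), Item 8 (168), Item 10 (135), Item 11 (210).
Sum: 486 + 180 + 168 + 135 + 210 = 1179.

1179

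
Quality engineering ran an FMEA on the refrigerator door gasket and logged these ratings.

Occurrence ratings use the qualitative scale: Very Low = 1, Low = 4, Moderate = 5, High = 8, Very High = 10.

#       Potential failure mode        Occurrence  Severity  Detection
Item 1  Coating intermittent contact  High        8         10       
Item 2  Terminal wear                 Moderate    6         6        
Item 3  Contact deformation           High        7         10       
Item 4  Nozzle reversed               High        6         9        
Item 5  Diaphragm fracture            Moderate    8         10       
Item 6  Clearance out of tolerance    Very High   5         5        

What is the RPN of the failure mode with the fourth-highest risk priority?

RPN = Severity × Occurrence × Detection:
  Item 1: 8 × 8 × 10 = 640
  Item 2: 6 × 5 × 6 = 180
  Item 3: 7 × 8 × 10 = 560
  Item 4: 6 × 8 × 9 = 432
  Item 5: 8 × 5 × 10 = 400
  Item 6: 5 × 10 × 5 = 250
Sorted descending: 640, 560, 432, 400, 250, 180.
The fourth-highest RPN is 400 (Item 5).

400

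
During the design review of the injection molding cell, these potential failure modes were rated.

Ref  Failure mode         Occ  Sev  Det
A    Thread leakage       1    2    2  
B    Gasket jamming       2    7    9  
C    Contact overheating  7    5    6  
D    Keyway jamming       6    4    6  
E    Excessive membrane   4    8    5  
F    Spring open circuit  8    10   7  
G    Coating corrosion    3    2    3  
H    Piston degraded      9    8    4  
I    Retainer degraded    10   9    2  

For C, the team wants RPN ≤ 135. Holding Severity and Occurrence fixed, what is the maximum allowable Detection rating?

C: S=5, O=7, D=6 → current RPN = 210.
Fixed product = 35. Need 35 × D ≤ 135, so D ≤ 135/35 = 3.86.
Maximum integer Detection rating = 3 (gives RPN 105; D=4 would give 140 > 135).

3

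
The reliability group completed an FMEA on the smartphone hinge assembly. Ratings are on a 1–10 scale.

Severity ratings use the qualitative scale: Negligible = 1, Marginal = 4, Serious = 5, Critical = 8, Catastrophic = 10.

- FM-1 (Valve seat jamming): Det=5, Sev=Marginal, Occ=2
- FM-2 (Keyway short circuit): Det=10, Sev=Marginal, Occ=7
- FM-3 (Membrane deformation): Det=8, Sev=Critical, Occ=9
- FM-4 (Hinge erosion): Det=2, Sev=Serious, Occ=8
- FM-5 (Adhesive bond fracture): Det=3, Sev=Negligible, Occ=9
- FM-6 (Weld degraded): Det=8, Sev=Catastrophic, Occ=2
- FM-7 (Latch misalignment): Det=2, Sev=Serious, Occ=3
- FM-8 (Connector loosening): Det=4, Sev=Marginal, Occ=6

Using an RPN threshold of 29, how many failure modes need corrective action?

RPN = Severity × Occurrence × Detection:
  FM-1: 4 × 2 × 5 = 40
  FM-2: 4 × 7 × 10 = 280
  FM-3: 8 × 9 × 8 = 576
  FM-4: 5 × 8 × 2 = 80
  FM-5: 1 × 9 × 3 = 27
  FM-6: 10 × 2 × 8 = 160
  FM-7: 5 × 3 × 2 = 30
  FM-8: 4 × 6 × 4 = 96
Modes with RPN ≥ 29: FM-1 (40), FM-2 (280), FM-3 (576), FM-4 (80), FM-6 (160), FM-7 (30), FM-8 (96) → 7.

7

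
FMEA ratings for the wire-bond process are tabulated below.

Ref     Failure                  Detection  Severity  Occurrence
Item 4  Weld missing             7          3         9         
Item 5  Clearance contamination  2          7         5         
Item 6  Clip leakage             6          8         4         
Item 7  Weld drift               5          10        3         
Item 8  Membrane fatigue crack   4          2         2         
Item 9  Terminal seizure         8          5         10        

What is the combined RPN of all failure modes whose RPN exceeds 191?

RPN = Severity × Occurrence × Detection:
  Item 4: 3 × 9 × 7 = 189
  Item 5: 7 × 5 × 2 = 70
  Item 6: 8 × 4 × 6 = 192
  Item 7: 10 × 3 × 5 = 150
  Item 8: 2 × 2 × 4 = 16
  Item 9: 5 × 10 × 8 = 400
RPN > 191: Item 6 (192), Item 9 (400).
Sum: 192 + 400 = 592.

592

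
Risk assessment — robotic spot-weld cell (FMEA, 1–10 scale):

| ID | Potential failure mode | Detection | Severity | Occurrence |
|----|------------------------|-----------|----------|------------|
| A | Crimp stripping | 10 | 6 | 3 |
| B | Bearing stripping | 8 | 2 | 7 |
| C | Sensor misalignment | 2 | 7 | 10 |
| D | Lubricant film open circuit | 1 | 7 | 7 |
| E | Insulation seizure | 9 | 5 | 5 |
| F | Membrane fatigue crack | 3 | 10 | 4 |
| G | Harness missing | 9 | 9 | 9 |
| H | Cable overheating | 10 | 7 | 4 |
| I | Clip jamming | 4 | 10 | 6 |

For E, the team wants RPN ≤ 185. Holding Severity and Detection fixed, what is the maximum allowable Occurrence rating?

E: S=5, O=5, D=9 → current RPN = 225.
Fixed product = 45. Need 45 × O ≤ 185, so O ≤ 185/45 = 4.11.
Maximum integer Occurrence rating = 4 (gives RPN 180; O=5 would give 225 > 185).

4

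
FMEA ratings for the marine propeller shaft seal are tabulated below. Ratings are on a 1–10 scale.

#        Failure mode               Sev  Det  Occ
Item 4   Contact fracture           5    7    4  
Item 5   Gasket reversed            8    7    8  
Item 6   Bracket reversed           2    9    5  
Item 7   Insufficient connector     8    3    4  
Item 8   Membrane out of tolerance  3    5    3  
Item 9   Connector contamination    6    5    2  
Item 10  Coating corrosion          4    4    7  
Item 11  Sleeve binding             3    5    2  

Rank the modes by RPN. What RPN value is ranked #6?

RPN = Severity × Occurrence × Detection:
  Item 4: 5 × 4 × 7 = 140
  Item 5: 8 × 8 × 7 = 448
  Item 6: 2 × 5 × 9 = 90
  Item 7: 8 × 4 × 3 = 96
  Item 8: 3 × 3 × 5 = 45
  Item 9: 6 × 2 × 5 = 60
  Item 10: 4 × 7 × 4 = 112
  Item 11: 3 × 2 × 5 = 30
Sorted descending: 448, 140, 112, 96, 90, 60, 45, 30.
The sixth-highest RPN is 60 (Item 9).

60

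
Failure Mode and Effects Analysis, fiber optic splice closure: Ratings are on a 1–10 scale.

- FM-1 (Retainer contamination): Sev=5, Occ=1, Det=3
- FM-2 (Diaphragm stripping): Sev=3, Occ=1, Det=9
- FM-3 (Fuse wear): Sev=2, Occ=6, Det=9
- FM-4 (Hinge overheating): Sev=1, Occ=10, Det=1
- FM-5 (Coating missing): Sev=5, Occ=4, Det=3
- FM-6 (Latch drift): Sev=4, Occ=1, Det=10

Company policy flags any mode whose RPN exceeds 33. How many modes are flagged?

RPN = Severity × Occurrence × Detection:
  FM-1: 5 × 1 × 3 = 15
  FM-2: 3 × 1 × 9 = 27
  FM-3: 2 × 6 × 9 = 108
  FM-4: 1 × 10 × 1 = 10
  FM-5: 5 × 4 × 3 = 60
  FM-6: 4 × 1 × 10 = 40
Modes with RPN > 33: FM-3 (108), FM-5 (60), FM-6 (40) → 3.

3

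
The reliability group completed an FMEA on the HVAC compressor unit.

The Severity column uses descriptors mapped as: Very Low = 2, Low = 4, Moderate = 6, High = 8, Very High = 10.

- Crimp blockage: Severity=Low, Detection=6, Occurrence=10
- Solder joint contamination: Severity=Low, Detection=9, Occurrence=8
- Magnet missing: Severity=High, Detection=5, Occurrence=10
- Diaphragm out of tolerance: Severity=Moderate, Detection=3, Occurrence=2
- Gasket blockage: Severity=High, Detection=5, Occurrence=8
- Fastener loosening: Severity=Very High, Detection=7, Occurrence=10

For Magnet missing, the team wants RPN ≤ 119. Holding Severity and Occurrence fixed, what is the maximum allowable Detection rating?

1

Magnet missing: S=8, O=10, D=5 → current RPN = 400.
Fixed product = 80. Need 80 × D ≤ 119, so D ≤ 119/80 = 1.49.
Maximum integer Detection rating = 1 (gives RPN 80; D=2 would give 160 > 119).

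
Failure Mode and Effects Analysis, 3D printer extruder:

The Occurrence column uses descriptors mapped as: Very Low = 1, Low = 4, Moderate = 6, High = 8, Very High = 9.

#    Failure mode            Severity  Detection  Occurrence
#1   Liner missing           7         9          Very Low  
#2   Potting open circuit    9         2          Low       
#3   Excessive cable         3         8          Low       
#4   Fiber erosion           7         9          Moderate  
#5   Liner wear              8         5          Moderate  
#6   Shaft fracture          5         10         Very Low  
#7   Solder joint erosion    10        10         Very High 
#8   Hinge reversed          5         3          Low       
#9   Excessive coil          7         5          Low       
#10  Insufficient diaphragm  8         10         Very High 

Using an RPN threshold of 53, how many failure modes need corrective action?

9

RPN = Severity × Occurrence × Detection:
  #1: 7 × 1 × 9 = 63
  #2: 9 × 4 × 2 = 72
  #3: 3 × 4 × 8 = 96
  #4: 7 × 6 × 9 = 378
  #5: 8 × 6 × 5 = 240
  #6: 5 × 1 × 10 = 50
  #7: 10 × 9 × 10 = 900
  #8: 5 × 4 × 3 = 60
  #9: 7 × 4 × 5 = 140
  #10: 8 × 9 × 10 = 720
Modes with RPN ≥ 53: #1 (63), #2 (72), #3 (96), #4 (378), #5 (240), #7 (900), #8 (60), #9 (140), #10 (720) → 9.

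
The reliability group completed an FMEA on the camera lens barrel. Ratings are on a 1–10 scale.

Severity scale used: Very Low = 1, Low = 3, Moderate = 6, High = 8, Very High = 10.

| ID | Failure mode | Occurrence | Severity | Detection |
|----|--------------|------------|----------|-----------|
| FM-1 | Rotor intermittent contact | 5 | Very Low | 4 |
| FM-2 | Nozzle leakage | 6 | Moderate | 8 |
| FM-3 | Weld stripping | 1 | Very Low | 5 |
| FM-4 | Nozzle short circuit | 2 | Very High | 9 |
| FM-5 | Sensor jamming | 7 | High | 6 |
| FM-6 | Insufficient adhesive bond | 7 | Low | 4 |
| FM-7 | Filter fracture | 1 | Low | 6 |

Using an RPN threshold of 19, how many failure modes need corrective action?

5

RPN = Severity × Occurrence × Detection:
  FM-1: 1 × 5 × 4 = 20
  FM-2: 6 × 6 × 8 = 288
  FM-3: 1 × 1 × 5 = 5
  FM-4: 10 × 2 × 9 = 180
  FM-5: 8 × 7 × 6 = 336
  FM-6: 3 × 7 × 4 = 84
  FM-7: 3 × 1 × 6 = 18
Modes with RPN ≥ 19: FM-1 (20), FM-2 (288), FM-4 (180), FM-5 (336), FM-6 (84) → 5.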